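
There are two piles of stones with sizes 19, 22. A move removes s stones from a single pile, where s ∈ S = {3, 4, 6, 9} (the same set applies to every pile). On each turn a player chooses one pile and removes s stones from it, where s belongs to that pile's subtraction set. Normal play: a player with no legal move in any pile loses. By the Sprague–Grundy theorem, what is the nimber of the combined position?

1

All piles use S = {3, 4, 6, 9}:
G(0) = 0
G(1) = mex{} = 0
G(2) = mex{} = 0
G(3) = mex{0} = 1
G(4) = mex{0,0} = 1
G(5) = mex{0,0} = 1
G(6) = mex{1,0,0} = 2
G(7) = mex{1,1,0} = 2
G(8) = mex{1,1,0} = 2
G(9) = mex{2,1,1,0} = 3
G(10) = mex{2,2,1,0} = 3
G(11) = mex{2,2,1,0} = 3
G(12) = mex{3,2,2,1} = 0
G(13) = mex{3,3,2,1} = 0
G(14) = mex{3,3,2,1} = 0
G(15) = mex{0,3,3,2} = 1
G(16) = mex{0,0,3,2} = 1
G(17) = mex{0,0,3,2} = 1
G(18) = mex{1,0,0,3} = 2
G(19) = mex{1,1,0,3} = 2
G(20) = mex{1,1,0,3} = 2
G(21) = mex{2,1,1,0} = 3
G(22) = mex{2,2,1,0} = 3
Pile A: G(19) = 2.
Pile B: G(22) = 3.
Combined Grundy value = 2 ⊕ 3 = 1.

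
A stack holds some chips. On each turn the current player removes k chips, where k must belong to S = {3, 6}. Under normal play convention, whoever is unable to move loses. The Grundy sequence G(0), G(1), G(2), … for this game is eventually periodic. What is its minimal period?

9

n :  0  1  2  3  4  5  6  7  8  9 10 11 12 13 14 15 16 17 18 19
G :  0  0  0  1  1  1  2  2  2  0  0  0  1  1  1  2  2  2  0  0
G(n+9) = G(n) holds for n = 0,…,5 (a full window of length max(S) = 6), so the sequence is purely periodic with period 9.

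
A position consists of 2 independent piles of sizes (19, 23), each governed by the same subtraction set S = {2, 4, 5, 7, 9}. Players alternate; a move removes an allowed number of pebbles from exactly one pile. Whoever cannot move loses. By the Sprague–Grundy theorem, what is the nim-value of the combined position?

4

All piles use S = {2, 4, 5, 7, 9}:
G(0) = 0
G(1) = mex{} = 0
G(2) = mex{0} = 1
G(3) = mex{0} = 1
G(4) = mex{1,0} = 2
G(5) = mex{1,0,0} = 2
G(6) = mex{2,1,0} = 3
G(7) = mex{2,1,1,0} = 3
G(8) = mex{3,2,1,0} = 4
G(9) = mex{3,2,2,1,0} = 4
G(10) = mex{4,3,2,1,0} = 5
G(11) = mex{4,3,3,2,1} = 0
G(12) = mex{5,4,3,2,1} = 0
G(13) = mex{0,4,4,3,2} = 1
G(14) = mex{0,5,4,3,2} = 1
G(15) = mex{1,0,5,4,3} = 2
G(16) = mex{1,0,0,4,3} = 2
G(17) = mex{2,1,0,5,4} = 3
G(18) = mex{2,1,1,0,4} = 3
G(19) = mex{3,2,1,0,5} = 4
G(20) = mex{3,2,2,1,0} = 4
G(21) = mex{4,3,2,1,0} = 5
G(22) = mex{4,3,3,2,1} = 0
G(23) = mex{5,4,3,2,1} = 0
Pile A: G(19) = 4.
Pile B: G(23) = 0.
Combined Grundy value = 4 ⊕ 0 = 4.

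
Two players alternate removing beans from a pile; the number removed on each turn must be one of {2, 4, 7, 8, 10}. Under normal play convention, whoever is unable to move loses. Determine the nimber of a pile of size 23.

G(0) = 0
G(1) = mex{} = 0
G(2) = mex{0} = 1
G(3) = mex{0} = 1
G(4) = mex{1,0} = 2
G(5) = mex{1,0} = 2
G(6) = mex{2,1} = 0
G(7) = mex{2,1,0} = 3
G(8) = mex{0,2,0,0} = 1
G(9) = mex{3,2,1,0} = 4
G(10) = mex{1,0,1,1,0} = 2
G(11) = mex{4,3,2,1,0} = 5
G(12) = mex{2,1,2,2,1} = 0
G(13) = mex{5,4,0,2,1} = 3
G(14) = mex{0,2,3,0,2} = 1
G(15) = mex{3,5,1,3,2} = 0
G(16) = mex{1,0,4,1,0} = 2
G(17) = mex{0,3,2,4,3} = 1
G(18) = mex{2,1,5,2,1} = 0
G(19) = mex{1,0,0,5,4} = 2
G(20) = mex{0,2,3,0,2} = 1
G(21) = mex{2,1,1,3,5} = 0
G(22) = mex{1,0,0,1,0} = 2
G(23) = mex{0,2,2,0,3} = 1

1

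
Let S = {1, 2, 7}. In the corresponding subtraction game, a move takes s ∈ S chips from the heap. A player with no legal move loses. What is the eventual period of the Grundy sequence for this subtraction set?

G(0) = 0
G(1) = mex{0} = 1
G(2) = mex{1,0} = 2
G(3) = mex{2,1} = 0
G(4) = mex{0,2} = 1
G(5) = mex{1,0} = 2
G(6) = mex{2,1} = 0
G(7) = mex{0,2,0} = 1
G(8) = mex{1,0,1} = 2
G(9) = mex{2,1,2} = 0
G(10) = mex{0,2,0} = 1
G(11) = mex{1,0,1} = 2
G(12) = mex{2,1,2} = 0
G(13) = mex{0,2,0} = 1
G(14) = mex{1,0,1} = 2
G(n+3) = G(n) holds for n = 0,…,6 (a full window of length max(S) = 7), so the sequence is purely periodic with period 3.

3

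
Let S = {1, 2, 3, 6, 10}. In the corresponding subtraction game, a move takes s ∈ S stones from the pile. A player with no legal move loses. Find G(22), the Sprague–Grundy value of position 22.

G(0) = 0
G(1) = mex{0} = 1
G(2) = mex{1,0} = 2
G(3) = mex{2,1,0} = 3
G(4) = mex{3,2,1} = 0
G(5) = mex{0,3,2} = 1
G(6) = mex{1,0,3,0} = 2
G(7) = mex{2,1,0,1} = 3
G(8) = mex{3,2,1,2} = 0
G(9) = mex{0,3,2,3} = 1
G(10) = mex{1,0,3,0,0} = 2
G(11) = mex{2,1,0,1,1} = 3
G(12) = mex{3,2,1,2,2} = 0
G(13) = mex{0,3,2,3,3} = 1
G(14) = mex{1,0,3,0,0} = 2
G(15) = mex{2,1,0,1,1} = 3
G(16) = mex{3,2,1,2,2} = 0
G(17) = mex{0,3,2,3,3} = 1
G(18) = mex{1,0,3,0,0} = 2
G(19) = mex{2,1,0,1,1} = 3
G(20) = mex{3,2,1,2,2} = 0
G(21) = mex{0,3,2,3,3} = 1
G(22) = mex{1,0,3,0,0} = 2

2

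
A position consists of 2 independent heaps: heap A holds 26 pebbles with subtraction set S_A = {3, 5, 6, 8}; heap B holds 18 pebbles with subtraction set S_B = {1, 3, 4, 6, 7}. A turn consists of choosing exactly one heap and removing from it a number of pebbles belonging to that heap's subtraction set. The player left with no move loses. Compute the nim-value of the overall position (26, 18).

Heap A, S = {3, 5, 6, 8}:
n :  0  1  2  3  4  5  6  7  8  9 10 11 12 13 14 15 16 17 18 19 20 21 22 23 24 25 26
G :  0  0  0  1  1  1  2  2  2  3  3  0  0  0  1  1  1  2  2  2  3  3  0  0  0  1  1
G_A(26) = 1.
Heap B, S = {1, 3, 4, 6, 7}:
n :  0  1  2  3  4  5  6  7  8  9 10 11 12 13 14 15 16 17 18
G :  0  1  0  1  2  3  2  3  4  5  0  1  0  1  2  3  2  3  4
G_B(18) = 4.
Combined Grundy value = 1 ⊕ 4 = 5.

5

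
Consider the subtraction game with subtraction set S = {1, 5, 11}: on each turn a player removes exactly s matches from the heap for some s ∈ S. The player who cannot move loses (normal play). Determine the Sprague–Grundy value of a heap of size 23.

1

G(0) = 0
G(1) = mex{0} = 1
G(2) = mex{1} = 0
G(3) = mex{0} = 1
G(4) = mex{1} = 0
G(5) = mex{0,0} = 1
G(6) = mex{1,1} = 0
G(7) = mex{0,0} = 1
G(8) = mex{1,1} = 0
G(9) = mex{0,0} = 1
G(10) = mex{1,1} = 0
G(11) = mex{0,0,0} = 1
G(12) = mex{1,1,1} = 0
G(13) = mex{0,0,0} = 1
G(14) = mex{1,1,1} = 0
G(15) = mex{0,0,0} = 1
G(16) = mex{1,1,1} = 0
G(17) = mex{0,0,0} = 1
G(18) = mex{1,1,1} = 0
G(19) = mex{0,0,0} = 1
G(20) = mex{1,1,1} = 0
G(21) = mex{0,0,0} = 1
G(22) = mex{1,1,1} = 0
G(23) = mex{0,0,0} = 1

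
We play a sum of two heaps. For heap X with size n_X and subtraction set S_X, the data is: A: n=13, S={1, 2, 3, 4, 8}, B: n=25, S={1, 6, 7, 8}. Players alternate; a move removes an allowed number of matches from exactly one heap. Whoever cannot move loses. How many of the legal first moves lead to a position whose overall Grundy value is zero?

2

Heap A, S = {1, 2, 3, 4, 8}:
n :  0  1  2  3  4  5  6  7  8  9 10 11 12 13
G :  0  1  2  3  4  0  1  2  3  4  0  1  2  3
G_A(13) = 3.
Heap B, S = {1, 6, 7, 8}:
G(0) = 0
G(1) = mex{0} = 1
G(2) = mex{1} = 0
G(3) = mex{0} = 1
G(4) = mex{1} = 0
G(5) = mex{0} = 1
G(6) = mex{1,0} = 2
G(7) = mex{2,1,0} = 3
G(8) = mex{3,0,1,0} = 2
G(9) = mex{2,1,0,1} = 3
G(10) = mex{3,0,1,0} = 2
G(11) = mex{2,1,0,1} = 3
G(12) = mex{3,2,1,0} = 4
G(13) = mex{4,3,2,1} = 0
G(14) = mex{0,2,3,2} = 1
G(15) = mex{1,3,2,3} = 0
G(16) = mex{0,2,3,2} = 1
G(17) = mex{1,3,2,3} = 0
G(18) = mex{0,4,3,2} = 1
G(19) = mex{1,0,4,3} = 2
G(20) = mex{2,1,0,4} = 3
G(21) = mex{3,0,1,0} = 2
G(22) = mex{2,1,0,1} = 3
G(23) = mex{3,0,1,0} = 2
G(24) = mex{2,1,0,1} = 3
G(25) = mex{3,2,1,0} = 4
G_B(25) = 4.
Combined Grundy value = 3 ⊕ 4 = 7.
A winning move leaves total XOR = 0, i.e. changes one component's Grundy value g to g ⊕ X where X is the current total.
Heap A: need g' = 3⊕7 = 4. Options: 13−1→G=2, 13−2→G=1, 13−3→G=0, 13−4→G=4, 13−8→G=0. Hits: 1.
Heap B: need g' = 4⊕7 = 3. Options: 25−1→G=3, 25−6→G=2, 25−7→G=1, 25−8→G=0. Hits: 1.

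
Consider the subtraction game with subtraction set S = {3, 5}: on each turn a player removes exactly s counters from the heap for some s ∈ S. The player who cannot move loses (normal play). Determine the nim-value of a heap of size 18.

n :  0  1  2  3  4  5  6  7  8  9 10 11 12 13 14 15 16 17 18
G :  0  0  0  1  1  1  2  2  0  0  0  1  1  1  2  2  0  0  0

0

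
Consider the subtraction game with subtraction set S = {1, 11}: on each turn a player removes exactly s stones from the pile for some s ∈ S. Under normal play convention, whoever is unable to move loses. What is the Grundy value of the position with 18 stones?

0

G(0) = 0
G(1) = mex{0} = 1
G(2) = mex{1} = 0
G(3) = mex{0} = 1
G(4) = mex{1} = 0
G(5) = mex{0} = 1
G(6) = mex{1} = 0
G(7) = mex{0} = 1
G(8) = mex{1} = 0
G(9) = mex{0} = 1
G(10) = mex{1} = 0
G(11) = mex{0,0} = 1
G(12) = mex{1,1} = 0
G(13) = mex{0,0} = 1
G(14) = mex{1,1} = 0
G(15) = mex{0,0} = 1
G(16) = mex{1,1} = 0
G(17) = mex{0,0} = 1
G(18) = mex{1,1} = 0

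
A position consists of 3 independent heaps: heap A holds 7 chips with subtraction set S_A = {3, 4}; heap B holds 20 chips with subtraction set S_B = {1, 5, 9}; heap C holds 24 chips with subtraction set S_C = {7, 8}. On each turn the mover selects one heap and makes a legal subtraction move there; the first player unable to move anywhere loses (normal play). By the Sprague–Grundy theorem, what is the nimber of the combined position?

1

Heap A, S = {3, 4}:
G(0) = 0
G(1) = mex{} = 0
G(2) = mex{} = 0
G(3) = mex{0} = 1
G(4) = mex{0,0} = 1
G(5) = mex{0,0} = 1
G(6) = mex{1,0} = 2
G(7) = mex{1,1} = 0
G_A(7) = 0.
Heap B, S = {1, 5, 9}:
G(0) = 0
G(1) = mex{0} = 1
G(2) = mex{1} = 0
G(3) = mex{0} = 1
G(4) = mex{1} = 0
G(5) = mex{0,0} = 1
G(6) = mex{1,1} = 0
G(7) = mex{0,0} = 1
G(8) = mex{1,1} = 0
G(9) = mex{0,0,0} = 1
G(10) = mex{1,1,1} = 0
G(11) = mex{0,0,0} = 1
G(12) = mex{1,1,1} = 0
G(13) = mex{0,0,0} = 1
G(14) = mex{1,1,1} = 0
G(15) = mex{0,0,0} = 1
G(16) = mex{1,1,1} = 0
G(17) = mex{0,0,0} = 1
G(18) = mex{1,1,1} = 0
G(19) = mex{0,0,0} = 1
G(20) = mex{1,1,1} = 0
G_B(20) = 0.
Heap C, S = {7, 8}:
n :  0  1  2  3  4  5  6  7  8  9 10 11 12 13 14 15 16 17 18 19 20 21 22 23 24
G :  0  0  0  0  0  0  0  1  1  1  1  1  1  1  2  0  0  0  0  0  0  0  1  1  1
G_C(24) = 1.
Combined Grundy value = 0 ⊕ 0 ⊕ 1 = 1.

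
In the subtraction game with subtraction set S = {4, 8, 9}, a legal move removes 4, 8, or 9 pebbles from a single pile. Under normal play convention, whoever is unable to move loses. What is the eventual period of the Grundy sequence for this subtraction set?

G(0) = 0
G(1) = mex{} = 0
G(2) = mex{} = 0
G(3) = mex{} = 0
G(4) = mex{0} = 1
G(5) = mex{0} = 1
G(6) = mex{0} = 1
G(7) = mex{0} = 1
G(8) = mex{1,0} = 2
G(9) = mex{1,0,0} = 2
G(10) = mex{1,0,0} = 2
G(11) = mex{1,0,0} = 2
G(12) = mex{2,1,0} = 3
G(13) = mex{2,1,1} = 0
G(14) = mex{2,1,1} = 0
G(15) = mex{2,1,1} = 0
G(16) = mex{3,2,1} = 0
G(17) = mex{0,2,2} = 1
G(18) = mex{0,2,2} = 1
G(19) = mex{0,2,2} = 1
G(20) = mex{0,3,2} = 1
G(21) = mex{1,0,3} = 2
G(22) = mex{1,0,0} = 2
G(23) = mex{1,0,0} = 2
G(24) = mex{1,0,0} = 2
G(25) = mex{2,1,0} = 3
G(26) = mex{2,1,1} = 0
G(27) = mex{2,1,1} = 0
G(n+13) = G(n) holds for n = 0,…,8 (a full window of length max(S) = 9), so the sequence is purely periodic with period 13.

13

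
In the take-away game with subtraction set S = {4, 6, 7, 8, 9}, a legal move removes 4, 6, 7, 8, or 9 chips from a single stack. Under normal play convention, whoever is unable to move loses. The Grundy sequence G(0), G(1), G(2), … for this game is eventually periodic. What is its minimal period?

n :  0  1  2  3  4  5  6  7  8  9 10 11 12 13 14 15 16 17 18 19 20 21 22 23 24 25 26 27
G :  0  0  0  0  1  1  1  1  2  2  2  2  3  0  0  0  0  1  1  1  1  2  2  2  2  3  0  0
G(n+13) = G(n) holds for n = 0,…,8 (a full window of length max(S) = 9), so the sequence is purely periodic with period 13.

13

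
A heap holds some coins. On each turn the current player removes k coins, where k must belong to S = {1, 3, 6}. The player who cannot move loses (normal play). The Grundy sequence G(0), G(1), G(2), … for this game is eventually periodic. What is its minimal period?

9

n :  0  1  2  3  4  5  6  7  8  9 10 11 12 13 14 15 16 17 18 19
G :  0  1  0  1  0  1  2  3  2  0  1  0  1  0  1  2  3  2  0  1
G(n+9) = G(n) holds for n = 0,…,5 (a full window of length max(S) = 6), so the sequence is purely periodic with period 9.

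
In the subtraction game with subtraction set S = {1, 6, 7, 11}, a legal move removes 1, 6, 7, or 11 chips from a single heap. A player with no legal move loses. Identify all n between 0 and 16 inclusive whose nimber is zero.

G(0) = 0
G(1) = mex{0} = 1
G(2) = mex{1} = 0
G(3) = mex{0} = 1
G(4) = mex{1} = 0
G(5) = mex{0} = 1
G(6) = mex{1,0} = 2
G(7) = mex{2,1,0} = 3
G(8) = mex{3,0,1} = 2
G(9) = mex{2,1,0} = 3
G(10) = mex{3,0,1} = 2
G(11) = mex{2,1,0,0} = 3
G(12) = mex{3,2,1,1} = 0
G(13) = mex{0,3,2,0} = 1
G(14) = mex{1,2,3,1} = 0
G(15) = mex{0,3,2,0} = 1
G(16) = mex{1,2,3,1} = 0
P-positions are exactly the n with G(n) = 0.

0, 2, 4, 12, 14, 16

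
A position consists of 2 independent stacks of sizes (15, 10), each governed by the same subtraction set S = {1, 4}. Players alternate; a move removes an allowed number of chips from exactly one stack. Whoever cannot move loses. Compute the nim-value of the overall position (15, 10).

All stacks use S = {1, 4}:
n :  0  1  2  3  4  5  6  7  8  9 10 11 12 13 14 15
G :  0  1  0  1  2  0  1  0  1  2  0  1  0  1  2  0
Stack A: G(15) = 0.
Stack B: G(10) = 0.
Combined Grundy value = 0 ⊕ 0 = 0.

0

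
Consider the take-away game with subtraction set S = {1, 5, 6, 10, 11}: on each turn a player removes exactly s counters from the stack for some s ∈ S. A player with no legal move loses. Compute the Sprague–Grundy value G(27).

G(0) = 0
G(1) = mex{0} = 1
G(2) = mex{1} = 0
G(3) = mex{0} = 1
G(4) = mex{1} = 0
G(5) = mex{0,0} = 1
G(6) = mex{1,1,0} = 2
G(7) = mex{2,0,1} = 3
G(8) = mex{3,1,0} = 2
G(9) = mex{2,0,1} = 3
G(10) = mex{3,1,0,0} = 2
G(11) = mex{2,2,1,1,0} = 3
G(12) = mex{3,3,2,0,1} = 4
G(13) = mex{4,2,3,1,0} = 5
G(14) = mex{5,3,2,0,1} = 4
G(15) = mex{4,2,3,1,0} = 5
G(16) = mex{5,3,2,2,1} = 0
G(17) = mex{0,4,3,3,2} = 1
G(18) = mex{1,5,4,2,3} = 0
G(19) = mex{0,4,5,3,2} = 1
G(20) = mex{1,5,4,2,3} = 0
G(21) = mex{0,0,5,3,2} = 1
G(22) = mex{1,1,0,4,3} = 2
G(23) = mex{2,0,1,5,4} = 3
G(24) = mex{3,1,0,4,5} = 2
G(25) = mex{2,0,1,5,4} = 3
G(26) = mex{3,1,0,0,5} = 2
G(27) = mex{2,2,1,1,0} = 3

3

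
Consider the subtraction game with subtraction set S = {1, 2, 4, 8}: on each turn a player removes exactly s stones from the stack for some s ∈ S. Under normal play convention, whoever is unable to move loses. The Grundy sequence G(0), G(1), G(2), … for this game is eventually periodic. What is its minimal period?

G(0) = 0
G(1) = mex{0} = 1
G(2) = mex{1,0} = 2
G(3) = mex{2,1} = 0
G(4) = mex{0,2,0} = 1
G(5) = mex{1,0,1} = 2
G(6) = mex{2,1,2} = 0
G(7) = mex{0,2,0} = 1
G(8) = mex{1,0,1,0} = 2
G(9) = mex{2,1,2,1} = 0
G(10) = mex{0,2,0,2} = 1
G(11) = mex{1,0,1,0} = 2
G(12) = mex{2,1,2,1} = 0
G(13) = mex{0,2,0,2} = 1
G(14) = mex{1,0,1,0} = 2
G(n+3) = G(n) holds for n = 0,…,7 (a full window of length max(S) = 8), so the sequence is purely periodic with period 3.

3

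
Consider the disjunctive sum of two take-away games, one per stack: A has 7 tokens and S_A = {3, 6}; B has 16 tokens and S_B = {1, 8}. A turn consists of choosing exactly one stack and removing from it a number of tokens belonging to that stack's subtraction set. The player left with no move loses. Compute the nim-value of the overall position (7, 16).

Stack A, S = {3, 6}:
n : 0 1 2 3 4 5 6 7
G : 0 0 0 1 1 1 2 2
G_A(7) = 2.
Stack B, S = {1, 8}:
G(0) = 0
G(1) = mex{0} = 1
G(2) = mex{1} = 0
G(3) = mex{0} = 1
G(4) = mex{1} = 0
G(5) = mex{0} = 1
G(6) = mex{1} = 0
G(7) = mex{0} = 1
G(8) = mex{1,0} = 2
G(9) = mex{2,1} = 0
G(10) = mex{0,0} = 1
G(11) = mex{1,1} = 0
G(12) = mex{0,0} = 1
G(13) = mex{1,1} = 0
G(14) = mex{0,0} = 1
G(15) = mex{1,1} = 0
G(16) = mex{0,2} = 1
G_B(16) = 1.
Combined Grundy value = 2 ⊕ 1 = 3.

3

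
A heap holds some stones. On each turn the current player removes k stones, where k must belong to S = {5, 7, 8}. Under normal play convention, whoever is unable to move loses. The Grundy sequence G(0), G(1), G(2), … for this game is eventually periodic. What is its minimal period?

13

G(0) = 0
G(1) = mex{} = 0
G(2) = mex{} = 0
G(3) = mex{} = 0
G(4) = mex{} = 0
G(5) = mex{0} = 1
G(6) = mex{0} = 1
G(7) = mex{0,0} = 1
G(8) = mex{0,0,0} = 1
G(9) = mex{0,0,0} = 1
G(10) = mex{1,0,0} = 2
G(11) = mex{1,0,0} = 2
G(12) = mex{1,1,0} = 2
G(13) = mex{1,1,1} = 0
G(14) = mex{1,1,1} = 0
G(15) = mex{2,1,1} = 0
G(16) = mex{2,1,1} = 0
G(17) = mex{2,2,1} = 0
G(18) = mex{0,2,2} = 1
G(19) = mex{0,2,2} = 1
G(20) = mex{0,0,2} = 1
G(21) = mex{0,0,0} = 1
G(22) = mex{0,0,0} = 1
G(23) = mex{1,0,0} = 2
G(24) = mex{1,0,0} = 2
G(25) = mex{1,1,0} = 2
G(26) = mex{1,1,1} = 0
G(27) = mex{1,1,1} = 0
G(n+13) = G(n) holds for n = 0,…,7 (a full window of length max(S) = 8), so the sequence is purely periodic with period 13.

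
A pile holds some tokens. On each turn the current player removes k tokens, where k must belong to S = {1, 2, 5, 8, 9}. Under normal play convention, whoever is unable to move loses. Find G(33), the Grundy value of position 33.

G(0) = 0
G(1) = mex{0} = 1
G(2) = mex{1,0} = 2
G(3) = mex{2,1} = 0
G(4) = mex{0,2} = 1
G(5) = mex{1,0,0} = 2
G(6) = mex{2,1,1} = 0
G(7) = mex{0,2,2} = 1
G(8) = mex{1,0,0,0} = 2
G(9) = mex{2,1,1,1,0} = 3
G(10) = mex{3,2,2,2,1} = 0
G(11) = mex{0,3,0,0,2} = 1
G(12) = mex{1,0,1,1,0} = 2
G(13) = mex{2,1,2,2,1} = 0
G(14) = mex{0,2,3,0,2} = 1
G(15) = mex{1,0,0,1,0} = 2
G(16) = mex{2,1,1,2,1} = 0
G(17) = mex{0,2,2,3,2} = 1
G(18) = mex{1,0,0,0,3} = 2
G(19) = mex{2,1,1,1,0} = 3
G(20) = mex{3,2,2,2,1} = 0
G(21) = mex{0,3,0,0,2} = 1
G(22) = mex{1,0,1,1,0} = 2
G(23) = mex{2,1,2,2,1} = 0
G(24) = mex{0,2,3,0,2} = 1
G(25) = mex{1,0,0,1,0} = 2
G(26) = mex{2,1,1,2,1} = 0
G(27) = mex{0,2,2,3,2} = 1
G(28) = mex{1,0,0,0,3} = 2
G(29) = mex{2,1,1,1,0} = 3
G(30) = mex{3,2,2,2,1} = 0
G(31) = mex{0,3,0,0,2} = 1
G(32) = mex{1,0,1,1,0} = 2
G(33) = mex{2,1,2,2,1} = 0

0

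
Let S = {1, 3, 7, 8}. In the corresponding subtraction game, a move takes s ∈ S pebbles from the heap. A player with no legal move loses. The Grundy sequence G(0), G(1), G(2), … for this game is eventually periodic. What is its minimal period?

15

G(0) = 0
G(1) = mex{0} = 1
G(2) = mex{1} = 0
G(3) = mex{0,0} = 1
G(4) = mex{1,1} = 0
G(5) = mex{0,0} = 1
G(6) = mex{1,1} = 0
G(7) = mex{0,0,0} = 1
G(8) = mex{1,1,1,0} = 2
G(9) = mex{2,0,0,1} = 3
G(10) = mex{3,1,1,0} = 2
G(11) = mex{2,2,0,1} = 3
G(12) = mex{3,3,1,0} = 2
G(13) = mex{2,2,0,1} = 3
G(14) = mex{3,3,1,0} = 2
G(15) = mex{2,2,2,1} = 0
G(16) = mex{0,3,3,2} = 1
G(17) = mex{1,2,2,3} = 0
G(18) = mex{0,0,3,2} = 1
G(19) = mex{1,1,2,3} = 0
G(20) = mex{0,0,3,2} = 1
G(21) = mex{1,1,2,3} = 0
G(22) = mex{0,0,0,2} = 1
G(23) = mex{1,1,1,0} = 2
G(24) = mex{2,0,0,1} = 3
G(25) = mex{3,1,1,0} = 2
G(26) = mex{2,2,0,1} = 3
G(27) = mex{3,3,1,0} = 2
G(28) = mex{2,2,0,1} = 3
G(29) = mex{3,3,1,0} = 2
G(30) = mex{2,2,2,1} = 0
G(31) = mex{0,3,3,2} = 1
G(n+15) = G(n) holds for n = 0,…,7 (a full window of length max(S) = 8), so the sequence is purely periodic with period 15.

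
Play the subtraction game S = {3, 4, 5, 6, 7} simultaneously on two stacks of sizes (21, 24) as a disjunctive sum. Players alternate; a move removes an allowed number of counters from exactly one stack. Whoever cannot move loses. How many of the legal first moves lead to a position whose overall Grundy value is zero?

All stacks use S = {3, 4, 5, 6, 7}:
G(0) = 0
G(1) = mex{} = 0
G(2) = mex{} = 0
G(3) = mex{0} = 1
G(4) = mex{0,0} = 1
G(5) = mex{0,0,0} = 1
G(6) = mex{1,0,0,0} = 2
G(7) = mex{1,1,0,0,0} = 2
G(8) = mex{1,1,1,0,0} = 2
G(9) = mex{2,1,1,1,0} = 3
G(10) = mex{2,2,1,1,1} = 0
G(11) = mex{2,2,2,1,1} = 0
G(12) = mex{3,2,2,2,1} = 0
G(13) = mex{0,3,2,2,2} = 1
G(14) = mex{0,0,3,2,2} = 1
G(15) = mex{0,0,0,3,2} = 1
G(16) = mex{1,0,0,0,3} = 2
G(17) = mex{1,1,0,0,0} = 2
G(18) = mex{1,1,1,0,0} = 2
G(19) = mex{2,1,1,1,0} = 3
G(20) = mex{2,2,1,1,1} = 0
G(21) = mex{2,2,2,1,1} = 0
G(22) = mex{3,2,2,2,1} = 0
G(23) = mex{0,3,2,2,2} = 1
G(24) = mex{0,0,3,2,2} = 1
Stack A: G(21) = 0.
Stack B: G(24) = 1.
Combined Grundy value = 0 ⊕ 1 = 1.
A winning move leaves total XOR = 0, i.e. changes one component's Grundy value g to g ⊕ X where X is the current total.
Stack A: need g' = 0⊕1 = 1. Options: 21−3→G=2, 21−4→G=2, 21−5→G=2, 21−6→G=1, 21−7→G=1. Hits: 2.
Stack B: need g' = 1⊕1 = 0. Options: 24−3→G=0, 24−4→G=0, 24−5→G=3, 24−6→G=2, 24−7→G=2. Hits: 2.

4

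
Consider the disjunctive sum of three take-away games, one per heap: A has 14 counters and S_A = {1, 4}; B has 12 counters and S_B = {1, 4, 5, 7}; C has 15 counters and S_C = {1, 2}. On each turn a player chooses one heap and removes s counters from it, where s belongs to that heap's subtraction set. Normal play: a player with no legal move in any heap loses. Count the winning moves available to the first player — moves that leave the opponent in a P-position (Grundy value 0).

0

Heap A, S = {1, 4}:
G(0) = 0
G(1) = mex{0} = 1
G(2) = mex{1} = 0
G(3) = mex{0} = 1
G(4) = mex{1,0} = 2
G(5) = mex{2,1} = 0
G(6) = mex{0,0} = 1
G(7) = mex{1,1} = 0
G(8) = mex{0,2} = 1
G(9) = mex{1,0} = 2
G(10) = mex{2,1} = 0
G(11) = mex{0,0} = 1
G(12) = mex{1,1} = 0
G(13) = mex{0,2} = 1
G(14) = mex{1,0} = 2
G_A(14) = 2.
Heap B, S = {1, 4, 5, 7}:
G(0) = 0
G(1) = mex{0} = 1
G(2) = mex{1} = 0
G(3) = mex{0} = 1
G(4) = mex{1,0} = 2
G(5) = mex{2,1,0} = 3
G(6) = mex{3,0,1} = 2
G(7) = mex{2,1,0,0} = 3
G(8) = mex{3,2,1,1} = 0
G(9) = mex{0,3,2,0} = 1
G(10) = mex{1,2,3,1} = 0
G(11) = mex{0,3,2,2} = 1
G(12) = mex{1,0,3,3} = 2
G_B(12) = 2.
Heap C, S = {1, 2}:
G(0) = 0
G(1) = mex{0} = 1
G(2) = mex{1,0} = 2
G(3) = mex{2,1} = 0
G(4) = mex{0,2} = 1
G(5) = mex{1,0} = 2
G(6) = mex{2,1} = 0
G(7) = mex{0,2} = 1
G(8) = mex{1,0} = 2
G(9) = mex{2,1} = 0
G(10) = mex{0,2} = 1
G(11) = mex{1,0} = 2
G(12) = mex{2,1} = 0
G(13) = mex{0,2} = 1
G(14) = mex{1,0} = 2
G(15) = mex{2,1} = 0
G_C(15) = 0.
Combined Grundy value = 2 ⊕ 2 ⊕ 0 = 0.
A winning move leaves total XOR = 0, i.e. changes one component's Grundy value g to g ⊕ X where X is the current total.
Heap A: target g' = 2⊕0 = 2, but every legal move changes the Grundy value (mex property), so 0 moves.
Heap B: target g' = 2⊕0 = 2, but every legal move changes the Grundy value (mex property), so 0 moves.
Heap C: target g' = 0⊕0 = 0, but every legal move changes the Grundy value (mex property), so 0 moves.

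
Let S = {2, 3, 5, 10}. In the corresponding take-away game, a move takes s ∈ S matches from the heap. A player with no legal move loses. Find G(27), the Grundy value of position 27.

G(0) = 0
G(1) = mex{} = 0
G(2) = mex{0} = 1
G(3) = mex{0,0} = 1
G(4) = mex{1,0} = 2
G(5) = mex{1,1,0} = 2
G(6) = mex{2,1,0} = 3
G(7) = mex{2,2,1} = 0
G(8) = mex{3,2,1} = 0
G(9) = mex{0,3,2} = 1
G(10) = mex{0,0,2,0} = 1
G(11) = mex{1,0,3,0} = 2
G(12) = mex{1,1,0,1} = 2
G(13) = mex{2,1,0,1} = 3
G(14) = mex{2,2,1,2} = 0
G(15) = mex{3,2,1,2} = 0
G(16) = mex{0,3,2,3} = 1
G(17) = mex{0,0,2,0} = 1
G(18) = mex{1,0,3,0} = 2
G(19) = mex{1,1,0,1} = 2
G(20) = mex{2,1,0,1} = 3
G(21) = mex{2,2,1,2} = 0
G(22) = mex{3,2,1,2} = 0
G(23) = mex{0,3,2,3} = 1
G(24) = mex{0,0,2,0} = 1
G(25) = mex{1,0,3,0} = 2
G(26) = mex{1,1,0,1} = 2
G(27) = mex{2,1,0,1} = 3

3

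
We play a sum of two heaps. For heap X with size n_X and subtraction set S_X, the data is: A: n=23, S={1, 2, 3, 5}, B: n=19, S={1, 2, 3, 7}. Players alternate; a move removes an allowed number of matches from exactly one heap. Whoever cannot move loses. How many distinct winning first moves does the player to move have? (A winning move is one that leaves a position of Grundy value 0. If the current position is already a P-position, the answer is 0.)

Heap A, S = {1, 2, 3, 5}:
n :  0  1  2  3  4  5  6  7  8  9 10 11 12 13 14 15 16 17 18 19 20 21 22 23
G :  0  1  2  3  0  1  2  3  0  1  2  3  0  1  2  3  0  1  2  3  0  1  2  3
G_A(23) = 3.
Heap B, S = {1, 2, 3, 7}:
n :  0  1  2  3  4  5  6  7  8  9 10 11 12 13 14 15 16 17 18 19
G :  0  1  2  3  0  1  2  3  0  1  2  3  0  1  2  3  0  1  2  3
G_B(19) = 3.
Combined Grundy value = 3 ⊕ 3 = 0.
A winning move leaves total XOR = 0, i.e. changes one component's Grundy value g to g ⊕ X where X is the current total.
Heap A: target g' = 3⊕0 = 3, but every legal move changes the Grundy value (mex property), so 0 moves.
Heap B: target g' = 3⊕0 = 3, but every legal move changes the Grundy value (mex property), so 0 moves.

0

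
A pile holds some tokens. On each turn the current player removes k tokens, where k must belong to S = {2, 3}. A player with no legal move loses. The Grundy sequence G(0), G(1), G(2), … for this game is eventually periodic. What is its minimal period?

G(0) = 0
G(1) = mex{} = 0
G(2) = mex{0} = 1
G(3) = mex{0,0} = 1
G(4) = mex{1,0} = 2
G(5) = mex{1,1} = 0
G(6) = mex{2,1} = 0
G(7) = mex{0,2} = 1
G(8) = mex{0,0} = 1
G(9) = mex{1,0} = 2
G(10) = mex{1,1} = 0
G(11) = mex{2,1} = 0
G(12) = mex{0,2} = 1
G(13) = mex{0,0} = 1
G(14) = mex{1,0} = 2
G(n+5) = G(n) holds for n = 0,…,2 (a full window of length max(S) = 3), so the sequence is purely periodic with period 5.

5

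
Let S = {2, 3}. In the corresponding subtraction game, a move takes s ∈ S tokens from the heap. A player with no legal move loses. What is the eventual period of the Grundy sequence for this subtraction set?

n :  0  1  2  3  4  5  6  7  8  9 10 11 12 13 14
G :  0  0  1  1  2  0  0  1  1  2  0  0  1  1  2
G(n+5) = G(n) holds for n = 0,…,2 (a full window of length max(S) = 3), so the sequence is purely periodic with period 5.

5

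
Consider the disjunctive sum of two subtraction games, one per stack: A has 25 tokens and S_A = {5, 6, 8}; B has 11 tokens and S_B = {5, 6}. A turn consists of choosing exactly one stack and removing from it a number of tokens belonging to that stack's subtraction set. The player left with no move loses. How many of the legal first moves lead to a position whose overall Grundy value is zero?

1

Stack A, S = {5, 6, 8}:
n :  0  1  2  3  4  5  6  7  8  9 10 11 12 13 14 15 16 17 18 19 20 21 22 23 24 25
G :  0  0  0  0  0  1  1  1  1  1  2  2  2  0  0  0  0  0  1  1  1  1  1  2  2  2
G_A(25) = 2.
Stack B, S = {5, 6}:
n :  0  1  2  3  4  5  6  7  8  9 10 11
G :  0  0  0  0  0  1  1  1  1  1  2  0
G_B(11) = 0.
Combined Grundy value = 2 ⊕ 0 = 2.
A winning move leaves total XOR = 0, i.e. changes one component's Grundy value g to g ⊕ X where X is the current total.
Stack A: need g' = 2⊕2 = 0. Options: 25−5→G=1, 25−6→G=1, 25−8→G=0. Hits: 1.
Stack B: need g' = 0⊕2 = 2. Options: 11−5→G=1, 11−6→G=1. Hits: 0.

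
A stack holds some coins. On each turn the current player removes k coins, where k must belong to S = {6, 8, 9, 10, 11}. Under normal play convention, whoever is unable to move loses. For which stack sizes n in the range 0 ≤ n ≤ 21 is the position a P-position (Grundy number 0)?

G(0) = 0
G(1) = mex{} = 0
G(2) = mex{} = 0
G(3) = mex{} = 0
G(4) = mex{} = 0
G(5) = mex{} = 0
G(6) = mex{0} = 1
G(7) = mex{0} = 1
G(8) = mex{0,0} = 1
G(9) = mex{0,0,0} = 1
G(10) = mex{0,0,0,0} = 1
G(11) = mex{0,0,0,0,0} = 1
G(12) = mex{1,0,0,0,0} = 2
G(13) = mex{1,0,0,0,0} = 2
G(14) = mex{1,1,0,0,0} = 2
G(15) = mex{1,1,1,0,0} = 2
G(16) = mex{1,1,1,1,0} = 2
G(17) = mex{1,1,1,1,1} = 0
G(18) = mex{2,1,1,1,1} = 0
G(19) = mex{2,1,1,1,1} = 0
G(20) = mex{2,2,1,1,1} = 0
G(21) = mex{2,2,2,1,1} = 0
P-positions are exactly the n with G(n) = 0.

0, 1, 2, 3, 4, 5, 17, 18, 19, 20, 21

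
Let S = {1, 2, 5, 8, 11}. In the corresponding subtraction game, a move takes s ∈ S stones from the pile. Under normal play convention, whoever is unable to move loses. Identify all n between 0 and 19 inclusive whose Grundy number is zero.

n :  0  1  2  3  4  5  6  7  8  9 10 11 12 13 14 15 16 17 18 19
G :  0  1  2  0  1  2  0  1  2  0  1  2  0  1  2  0  1  2  0  1
P-positions are exactly the n with G(n) = 0.

0, 3, 6, 9, 12, 15, 18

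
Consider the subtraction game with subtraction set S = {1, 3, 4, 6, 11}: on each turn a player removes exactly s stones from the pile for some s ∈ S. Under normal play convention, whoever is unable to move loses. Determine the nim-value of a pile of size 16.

0

G(0) = 0
G(1) = mex{0} = 1
G(2) = mex{1} = 0
G(3) = mex{0,0} = 1
G(4) = mex{1,1,0} = 2
G(5) = mex{2,0,1} = 3
G(6) = mex{3,1,0,0} = 2
G(7) = mex{2,2,1,1} = 0
G(8) = mex{0,3,2,0} = 1
G(9) = mex{1,2,3,1} = 0
G(10) = mex{0,0,2,2} = 1
G(11) = mex{1,1,0,3,0} = 2
G(12) = mex{2,0,1,2,1} = 3
G(13) = mex{3,1,0,0,0} = 2
G(14) = mex{2,2,1,1,1} = 0
G(15) = mex{0,3,2,0,2} = 1
G(16) = mex{1,2,3,1,3} = 0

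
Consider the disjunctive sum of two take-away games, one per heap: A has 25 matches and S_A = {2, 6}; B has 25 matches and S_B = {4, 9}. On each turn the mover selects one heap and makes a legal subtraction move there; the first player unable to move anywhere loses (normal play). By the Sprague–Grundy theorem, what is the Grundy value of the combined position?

1

Heap A, S = {2, 6}:
G(0) = 0
G(1) = mex{} = 0
G(2) = mex{0} = 1
G(3) = mex{0} = 1
G(4) = mex{1} = 0
G(5) = mex{1} = 0
G(6) = mex{0,0} = 1
G(7) = mex{0,0} = 1
G(8) = mex{1,1} = 0
G(9) = mex{1,1} = 0
G(10) = mex{0,0} = 1
G(11) = mex{0,0} = 1
G(12) = mex{1,1} = 0
G(13) = mex{1,1} = 0
G(14) = mex{0,0} = 1
G(15) = mex{0,0} = 1
G(16) = mex{1,1} = 0
G(17) = mex{1,1} = 0
G(18) = mex{0,0} = 1
G(19) = mex{0,0} = 1
G(20) = mex{1,1} = 0
G(21) = mex{1,1} = 0
G(22) = mex{0,0} = 1
G(23) = mex{0,0} = 1
G(24) = mex{1,1} = 0
G(25) = mex{1,1} = 0
G_A(25) = 0.
Heap B, S = {4, 9}:
G(0) = 0
G(1) = mex{} = 0
G(2) = mex{} = 0
G(3) = mex{} = 0
G(4) = mex{0} = 1
G(5) = mex{0} = 1
G(6) = mex{0} = 1
G(7) = mex{0} = 1
G(8) = mex{1} = 0
G(9) = mex{1,0} = 2
G(10) = mex{1,0} = 2
G(11) = mex{1,0} = 2
G(12) = mex{0,0} = 1
G(13) = mex{2,1} = 0
G(14) = mex{2,1} = 0
G(15) = mex{2,1} = 0
G(16) = mex{1,1} = 0
G(17) = mex{0,0} = 1
G(18) = mex{0,2} = 1
G(19) = mex{0,2} = 1
G(20) = mex{0,2} = 1
G(21) = mex{1,1} = 0
G(22) = mex{1,0} = 2
G(23) = mex{1,0} = 2
G(24) = mex{1,0} = 2
G(25) = mex{0,0} = 1
G_B(25) = 1.
Combined Grundy value = 0 ⊕ 1 = 1.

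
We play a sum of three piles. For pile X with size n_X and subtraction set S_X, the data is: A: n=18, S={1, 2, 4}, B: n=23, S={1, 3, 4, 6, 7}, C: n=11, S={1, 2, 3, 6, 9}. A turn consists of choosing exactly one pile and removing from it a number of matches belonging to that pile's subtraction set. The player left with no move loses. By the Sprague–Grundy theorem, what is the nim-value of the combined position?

2

Pile A, S = {1, 2, 4}:
G(0) = 0
G(1) = mex{0} = 1
G(2) = mex{1,0} = 2
G(3) = mex{2,1} = 0
G(4) = mex{0,2,0} = 1
G(5) = mex{1,0,1} = 2
G(6) = mex{2,1,2} = 0
G(7) = mex{0,2,0} = 1
G(8) = mex{1,0,1} = 2
G(9) = mex{2,1,2} = 0
G(10) = mex{0,2,0} = 1
G(11) = mex{1,0,1} = 2
G(12) = mex{2,1,2} = 0
G(13) = mex{0,2,0} = 1
G(14) = mex{1,0,1} = 2
G(15) = mex{2,1,2} = 0
G(16) = mex{0,2,0} = 1
G(17) = mex{1,0,1} = 2
G(18) = mex{2,1,2} = 0
G_A(18) = 0.
Pile B, S = {1, 3, 4, 6, 7}:
n :  0  1  2  3  4  5  6  7  8  9 10 11 12 13 14 15 16 17 18 19 20 21 22 23
G :  0  1  0  1  2  3  2  3  4  5  0  1  0  1  2  3  2  3  4  5  0  1  0  1
G_B(23) = 1.
Pile C, S = {1, 2, 3, 6, 9}:
G(0) = 0
G(1) = mex{0} = 1
G(2) = mex{1,0} = 2
G(3) = mex{2,1,0} = 3
G(4) = mex{3,2,1} = 0
G(5) = mex{0,3,2} = 1
G(6) = mex{1,0,3,0} = 2
G(7) = mex{2,1,0,1} = 3
G(8) = mex{3,2,1,2} = 0
G(9) = mex{0,3,2,3,0} = 1
G(10) = mex{1,0,3,0,1} = 2
G(11) = mex{2,1,0,1,2} = 3
G_C(11) = 3.
Combined Grundy value = 0 ⊕ 1 ⊕ 3 = 2.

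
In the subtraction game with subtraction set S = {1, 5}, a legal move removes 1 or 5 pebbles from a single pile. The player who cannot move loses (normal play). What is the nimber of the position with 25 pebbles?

1

G(0) = 0
G(1) = mex{0} = 1
G(2) = mex{1} = 0
G(3) = mex{0} = 1
G(4) = mex{1} = 0
G(5) = mex{0,0} = 1
G(6) = mex{1,1} = 0
G(7) = mex{0,0} = 1
G(8) = mex{1,1} = 0
G(9) = mex{0,0} = 1
G(10) = mex{1,1} = 0
G(11) = mex{0,0} = 1
G(12) = mex{1,1} = 0
G(13) = mex{0,0} = 1
G(14) = mex{1,1} = 0
G(15) = mex{0,0} = 1
G(16) = mex{1,1} = 0
G(17) = mex{0,0} = 1
G(18) = mex{1,1} = 0
G(19) = mex{0,0} = 1
G(20) = mex{1,1} = 0
G(21) = mex{0,0} = 1
G(22) = mex{1,1} = 0
G(23) = mex{0,0} = 1
G(24) = mex{1,1} = 0
G(25) = mex{0,0} = 1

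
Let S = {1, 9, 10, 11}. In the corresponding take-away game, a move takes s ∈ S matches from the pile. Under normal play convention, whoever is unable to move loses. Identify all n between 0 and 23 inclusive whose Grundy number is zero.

n :  0  1  2  3  4  5  6  7  8  9 10 11 12 13 14 15 16 17 18 19 20 21 22 23
G :  0  1  0  1  0  1  0  1  0  1  2  3  2  3  2  3  2  3  2  3  0  1  0  1
P-positions are exactly the n with G(n) = 0.

0, 2, 4, 6, 8, 20, 22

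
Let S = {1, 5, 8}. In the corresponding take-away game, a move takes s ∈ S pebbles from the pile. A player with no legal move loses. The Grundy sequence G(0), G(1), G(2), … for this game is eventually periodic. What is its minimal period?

13

n :  0  1  2  3  4  5  6  7  8  9 10 11 12 13 14 15 16 17 18 19 20 21 22 23 24 25 26 27
G :  0  1  0  1  0  1  0  1  2  3  2  3  2  0  1  0  1  0  1  0  1  2  3  2  3  2  0  1
G(n+13) = G(n) holds for n = 0,…,7 (a full window of length max(S) = 8), so the sequence is purely periodic with period 13.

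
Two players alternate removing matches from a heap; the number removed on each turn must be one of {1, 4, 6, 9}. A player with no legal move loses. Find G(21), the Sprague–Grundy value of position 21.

G(0) = 0
G(1) = mex{0} = 1
G(2) = mex{1} = 0
G(3) = mex{0} = 1
G(4) = mex{1,0} = 2
G(5) = mex{2,1} = 0
G(6) = mex{0,0,0} = 1
G(7) = mex{1,1,1} = 0
G(8) = mex{0,2,0} = 1
G(9) = mex{1,0,1,0} = 2
G(10) = mex{2,1,2,1} = 0
G(11) = mex{0,0,0,0} = 1
G(12) = mex{1,1,1,1} = 0
G(13) = mex{0,2,0,2} = 1
G(14) = mex{1,0,1,0} = 2
G(15) = mex{2,1,2,1} = 0
G(16) = mex{0,0,0,0} = 1
G(17) = mex{1,1,1,1} = 0
G(18) = mex{0,2,0,2} = 1
G(19) = mex{1,0,1,0} = 2
G(20) = mex{2,1,2,1} = 0
G(21) = mex{0,0,0,0} = 1

1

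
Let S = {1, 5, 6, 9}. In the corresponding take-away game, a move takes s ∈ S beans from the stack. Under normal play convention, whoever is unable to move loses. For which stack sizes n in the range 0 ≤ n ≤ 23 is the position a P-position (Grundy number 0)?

0, 2, 4, 12, 14, 16

n :  0  1  2  3  4  5  6  7  8  9 10 11 12 13 14 15 16 17 18 19 20 21 22 23
G :  0  1  0  1  0  1  2  3  2  3  2  3  0  1  0  1  0  1  2  3  2  3  2  3
P-positions are exactly the n with G(n) = 0.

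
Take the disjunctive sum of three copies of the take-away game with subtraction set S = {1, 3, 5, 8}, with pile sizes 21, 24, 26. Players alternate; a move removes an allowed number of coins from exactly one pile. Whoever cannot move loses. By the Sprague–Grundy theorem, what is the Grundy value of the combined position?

1

All piles use S = {1, 3, 5, 8}:
G(0) = 0
G(1) = mex{0} = 1
G(2) = mex{1} = 0
G(3) = mex{0,0} = 1
G(4) = mex{1,1} = 0
G(5) = mex{0,0,0} = 1
G(6) = mex{1,1,1} = 0
G(7) = mex{0,0,0} = 1
G(8) = mex{1,1,1,0} = 2
G(9) = mex{2,0,0,1} = 3
G(10) = mex{3,1,1,0} = 2
G(11) = mex{2,2,0,1} = 3
G(12) = mex{3,3,1,0} = 2
G(13) = mex{2,2,2,1} = 0
G(14) = mex{0,3,3,0} = 1
G(15) = mex{1,2,2,1} = 0
G(16) = mex{0,0,3,2} = 1
G(17) = mex{1,1,2,3} = 0
G(18) = mex{0,0,0,2} = 1
G(19) = mex{1,1,1,3} = 0
G(20) = mex{0,0,0,2} = 1
G(21) = mex{1,1,1,0} = 2
G(22) = mex{2,0,0,1} = 3
G(23) = mex{3,1,1,0} = 2
G(24) = mex{2,2,0,1} = 3
G(25) = mex{3,3,1,0} = 2
G(26) = mex{2,2,2,1} = 0
Pile A: G(21) = 2.
Pile B: G(24) = 3.
Pile C: G(26) = 0.
Combined Grundy value = 2 ⊕ 3 ⊕ 0 = 1.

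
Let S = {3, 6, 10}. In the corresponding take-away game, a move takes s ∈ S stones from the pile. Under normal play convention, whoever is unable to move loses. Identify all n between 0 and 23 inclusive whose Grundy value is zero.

n :  0  1  2  3  4  5  6  7  8  9 10 11 12 13 14 15 16 17 18 19 20 21 22 23
G :  0  0  0  1  1  1  2  2  2  0  3  3  1  0  0  2  1  1  0  2  2  1  0  3
P-positions are exactly the n with G(n) = 0.

0, 1, 2, 9, 13, 14, 18, 22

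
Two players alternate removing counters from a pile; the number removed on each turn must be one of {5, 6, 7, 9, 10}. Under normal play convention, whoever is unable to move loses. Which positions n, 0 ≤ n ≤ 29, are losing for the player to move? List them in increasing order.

G(0) = 0
G(1) = mex{} = 0
G(2) = mex{} = 0
G(3) = mex{} = 0
G(4) = mex{} = 0
G(5) = mex{0} = 1
G(6) = mex{0,0} = 1
G(7) = mex{0,0,0} = 1
G(8) = mex{0,0,0} = 1
G(9) = mex{0,0,0,0} = 1
G(10) = mex{1,0,0,0,0} = 2
G(11) = mex{1,1,0,0,0} = 2
G(12) = mex{1,1,1,0,0} = 2
G(13) = mex{1,1,1,0,0} = 2
G(14) = mex{1,1,1,1,0} = 2
G(15) = mex{2,1,1,1,1} = 0
G(16) = mex{2,2,1,1,1} = 0
G(17) = mex{2,2,2,1,1} = 0
G(18) = mex{2,2,2,1,1} = 0
G(19) = mex{2,2,2,2,1} = 0
G(20) = mex{0,2,2,2,2} = 1
G(21) = mex{0,0,2,2,2} = 1
G(22) = mex{0,0,0,2,2} = 1
G(23) = mex{0,0,0,2,2} = 1
G(24) = mex{0,0,0,0,2} = 1
G(25) = mex{1,0,0,0,0} = 2
G(26) = mex{1,1,0,0,0} = 2
G(27) = mex{1,1,1,0,0} = 2
G(28) = mex{1,1,1,0,0} = 2
G(29) = mex{1,1,1,1,0} = 2
P-positions are exactly the n with G(n) = 0.

0, 1, 2, 3, 4, 15, 16, 17, 18, 19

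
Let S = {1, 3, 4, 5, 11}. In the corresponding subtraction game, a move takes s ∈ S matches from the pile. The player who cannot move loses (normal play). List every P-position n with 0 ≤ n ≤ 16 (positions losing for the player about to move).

n :  0  1  2  3  4  5  6  7  8  9 10 11 12 13 14 15 16
G :  0  1  0  1  2  3  2  3  0  1  0  1  2  3  2  3  0
P-positions are exactly the n with G(n) = 0.

0, 2, 8, 10, 16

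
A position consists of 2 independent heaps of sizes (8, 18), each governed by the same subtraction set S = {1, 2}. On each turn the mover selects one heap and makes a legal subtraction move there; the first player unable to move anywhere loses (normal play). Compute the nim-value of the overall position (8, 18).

All heaps use S = {1, 2}:
G(0) = 0
G(1) = mex{0} = 1
G(2) = mex{1,0} = 2
G(3) = mex{2,1} = 0
G(4) = mex{0,2} = 1
G(5) = mex{1,0} = 2
G(6) = mex{2,1} = 0
G(7) = mex{0,2} = 1
G(8) = mex{1,0} = 2
G(9) = mex{2,1} = 0
G(10) = mex{0,2} = 1
G(11) = mex{1,0} = 2
G(12) = mex{2,1} = 0
G(13) = mex{0,2} = 1
G(14) = mex{1,0} = 2
G(15) = mex{2,1} = 0
G(16) = mex{0,2} = 1
G(17) = mex{1,0} = 2
G(18) = mex{2,1} = 0
Heap A: G(8) = 2.
Heap B: G(18) = 0.
Combined Grundy value = 2 ⊕ 0 = 2.

2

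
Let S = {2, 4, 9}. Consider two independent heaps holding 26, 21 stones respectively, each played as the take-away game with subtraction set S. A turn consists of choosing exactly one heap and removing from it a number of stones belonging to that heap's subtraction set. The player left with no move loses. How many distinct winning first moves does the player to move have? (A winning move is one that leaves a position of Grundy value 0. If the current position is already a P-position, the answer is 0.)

0

All heaps use S = {2, 4, 9}:
n :  0  1  2  3  4  5  6  7  8  9 10 11 12 13 14 15 16 17 18 19 20 21 22 23 24 25 26
G :  0  0  1  1  2  2  0  0  1  1  2  2  0  0  1  1  2  2  0  0  1  1  2  2  0  0  1
Heap A: G(26) = 1.
Heap B: G(21) = 1.
Combined Grundy value = 1 ⊕ 1 = 0.
A winning move leaves total XOR = 0, i.e. changes one component's Grundy value g to g ⊕ X where X is the current total.
Heap A: target g' = 1⊕0 = 1, but every legal move changes the Grundy value (mex property), so 0 moves.
Heap B: target g' = 1⊕0 = 1, but every legal move changes the Grundy value (mex property), so 0 moves.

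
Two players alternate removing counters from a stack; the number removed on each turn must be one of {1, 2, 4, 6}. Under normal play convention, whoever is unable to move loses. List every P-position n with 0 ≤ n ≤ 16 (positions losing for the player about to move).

G(0) = 0
G(1) = mex{0} = 1
G(2) = mex{1,0} = 2
G(3) = mex{2,1} = 0
G(4) = mex{0,2,0} = 1
G(5) = mex{1,0,1} = 2
G(6) = mex{2,1,2,0} = 3
G(7) = mex{3,2,0,1} = 4
G(8) = mex{4,3,1,2} = 0
G(9) = mex{0,4,2,0} = 1
G(10) = mex{1,0,3,1} = 2
G(11) = mex{2,1,4,2} = 0
G(12) = mex{0,2,0,3} = 1
G(13) = mex{1,0,1,4} = 2
G(14) = mex{2,1,2,0} = 3
G(15) = mex{3,2,0,1} = 4
G(16) = mex{4,3,1,2} = 0
P-positions are exactly the n with G(n) = 0.

0, 3, 8, 11, 16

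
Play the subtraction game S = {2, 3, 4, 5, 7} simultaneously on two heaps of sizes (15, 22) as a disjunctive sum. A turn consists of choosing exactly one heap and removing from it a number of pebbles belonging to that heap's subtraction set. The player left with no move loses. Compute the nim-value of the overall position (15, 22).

All heaps use S = {2, 3, 4, 5, 7}:
n :  0  1  2  3  4  5  6  7  8  9 10 11 12 13 14 15 16 17 18 19 20 21 22
G :  0  0  1  1  2  2  3  3  4  0  0  1  1  2  2  3  3  4  0  0  1  1  2
Heap A: G(15) = 3.
Heap B: G(22) = 2.
Combined Grundy value = 3 ⊕ 2 = 1.

1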